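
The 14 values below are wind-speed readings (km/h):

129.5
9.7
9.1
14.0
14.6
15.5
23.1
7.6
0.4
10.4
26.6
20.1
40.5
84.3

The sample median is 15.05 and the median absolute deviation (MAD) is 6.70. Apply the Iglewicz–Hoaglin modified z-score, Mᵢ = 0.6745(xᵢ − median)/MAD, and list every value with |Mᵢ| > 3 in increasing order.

|Mᵢ| > 3 ⇔ |xᵢ − 15.05| > 3·6.70/0.6745 = 29.80.
So outliers lie outside [-14.75, 44.85].
84.3: M = 6.97 → outlier.
129.5: M = 11.52 → outlier.

84.3, 129.5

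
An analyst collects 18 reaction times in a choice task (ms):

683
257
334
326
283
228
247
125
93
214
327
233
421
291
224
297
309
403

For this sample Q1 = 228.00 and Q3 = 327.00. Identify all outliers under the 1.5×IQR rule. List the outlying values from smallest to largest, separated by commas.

IQR = Q3 − Q1 = 327.00 − 228.00 = 99.00.
Lower fence = Q1 − 1.5·IQR = 228.00 − 148.50 = 79.50.
Upper fence = Q3 + 1.5·IQR = 327.00 + 148.50 = 475.50.
683 > 475.50 → outlier.
All remaining values lie within [79.50, 475.50].

683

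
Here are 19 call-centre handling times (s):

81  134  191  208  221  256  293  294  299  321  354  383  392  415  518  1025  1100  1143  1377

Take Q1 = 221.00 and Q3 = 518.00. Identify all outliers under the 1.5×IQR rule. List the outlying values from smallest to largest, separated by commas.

1025, 1100, 1143, 1377

IQR = Q3 − Q1 = 518.00 − 221.00 = 297.00.
Lower fence = Q1 − 1.5·IQR = 221.00 − 445.50 = -224.50.
Upper fence = Q3 + 1.5·IQR = 518.00 + 445.50 = 963.50.
1025 > 963.50 → outlier.
1100 > 963.50 → outlier.
1143 > 963.50 → outlier.
1377 > 963.50 → outlier.
All remaining values lie within [-224.50, 963.50].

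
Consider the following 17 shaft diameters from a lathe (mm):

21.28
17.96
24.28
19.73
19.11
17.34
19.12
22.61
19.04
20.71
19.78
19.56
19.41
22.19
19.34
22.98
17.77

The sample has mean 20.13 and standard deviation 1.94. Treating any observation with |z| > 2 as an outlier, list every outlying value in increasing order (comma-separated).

Cutoffs at x̄ ± 2s: 20.13 ± 2·1.94 = [16.25, 24.01].
24.28: z = 2.14, |z| > 2 → outlier.
Every other value lies within [16.25, 24.01].

24.28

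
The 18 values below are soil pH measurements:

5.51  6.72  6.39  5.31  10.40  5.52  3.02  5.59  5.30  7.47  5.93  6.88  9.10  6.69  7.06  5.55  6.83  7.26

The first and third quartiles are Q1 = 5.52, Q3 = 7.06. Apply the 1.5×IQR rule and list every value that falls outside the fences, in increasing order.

3.02, 10.40

IQR = Q3 − Q1 = 7.06 − 5.52 = 1.54.
Lower fence = Q1 − 1.5·IQR = 5.52 − 2.31 = 3.21.
Upper fence = Q3 + 1.5·IQR = 7.06 + 2.31 = 9.37.
3.02 < 3.21 → outlier.
10.40 > 9.37 → outlier.
All remaining values lie within [3.21, 9.37].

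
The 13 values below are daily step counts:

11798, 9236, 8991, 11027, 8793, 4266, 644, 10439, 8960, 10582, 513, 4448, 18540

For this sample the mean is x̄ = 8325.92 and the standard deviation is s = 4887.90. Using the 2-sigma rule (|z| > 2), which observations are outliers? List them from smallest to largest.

Cutoffs at x̄ ± 2s: 8325.92 ± 2·4887.90 = [-1449.88, 18101.72].
18540: z = 2.09, |z| > 2 → outlier.
Every other value lies within [-1449.88, 18101.72].

18540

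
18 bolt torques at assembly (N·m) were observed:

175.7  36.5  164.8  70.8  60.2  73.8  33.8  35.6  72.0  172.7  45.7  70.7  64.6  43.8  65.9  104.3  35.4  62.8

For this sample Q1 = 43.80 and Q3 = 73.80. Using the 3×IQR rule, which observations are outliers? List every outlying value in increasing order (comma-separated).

164.8, 172.7, 175.7

IQR = Q3 − Q1 = 73.80 − 43.80 = 30.00.
Lower fence = Q1 − 3·IQR = 43.80 − 90.00 = -46.20.
Upper fence = Q3 + 3·IQR = 73.80 + 90.00 = 163.80.
164.8 > 163.80 → outlier.
172.7 > 163.80 → outlier.
175.7 > 163.80 → outlier.
All remaining values lie within [-46.20, 163.80].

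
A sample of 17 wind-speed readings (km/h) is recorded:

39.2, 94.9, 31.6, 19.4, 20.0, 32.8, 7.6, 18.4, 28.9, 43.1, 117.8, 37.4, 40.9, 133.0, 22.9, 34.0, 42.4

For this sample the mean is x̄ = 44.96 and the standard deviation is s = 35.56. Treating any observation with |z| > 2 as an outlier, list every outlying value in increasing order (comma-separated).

Cutoffs at x̄ ± 2s: 44.96 ± 2·35.56 = [-26.16, 116.08].
117.8: z = 2.05, |z| > 2 → outlier.
133.0: z = 2.48, |z| > 2 → outlier.
Every other value lies within [-26.16, 116.08].

117.8, 133.0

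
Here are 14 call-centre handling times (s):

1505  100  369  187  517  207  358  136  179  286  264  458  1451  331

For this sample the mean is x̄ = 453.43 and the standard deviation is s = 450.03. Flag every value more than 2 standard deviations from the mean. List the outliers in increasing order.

1451, 1505

Cutoffs at x̄ ± 2s: 453.43 ± 2·450.03 = [-446.63, 1353.49].
1451: z = 2.22, |z| > 2 → outlier.
1505: z = 2.34, |z| > 2 → outlier.
Every other value lies within [-446.63, 1353.49].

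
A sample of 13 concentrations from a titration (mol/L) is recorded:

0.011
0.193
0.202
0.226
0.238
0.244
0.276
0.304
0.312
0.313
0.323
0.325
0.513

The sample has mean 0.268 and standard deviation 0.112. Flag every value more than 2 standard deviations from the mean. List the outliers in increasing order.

Cutoffs at x̄ ± 2s: 0.268 ± 2·0.112 = [0.044, 0.492].
0.011: z = -2.29, |z| > 2 → outlier.
0.513: z = 2.19, |z| > 2 → outlier.
Every other value lies within [0.044, 0.492].

0.011, 0.513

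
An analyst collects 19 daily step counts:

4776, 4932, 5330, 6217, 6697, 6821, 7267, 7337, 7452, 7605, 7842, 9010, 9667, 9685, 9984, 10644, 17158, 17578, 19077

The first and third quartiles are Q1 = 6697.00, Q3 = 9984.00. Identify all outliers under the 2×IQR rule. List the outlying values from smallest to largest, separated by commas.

17158, 17578, 19077

IQR = Q3 − Q1 = 9984.00 − 6697.00 = 3287.00.
Lower fence = Q1 − 2·IQR = 6697.00 − 6574.00 = 123.00.
Upper fence = Q3 + 2·IQR = 9984.00 + 6574.00 = 16558.00.
17158 > 16558.00 → outlier.
17578 > 16558.00 → outlier.
19077 > 16558.00 → outlier.
All remaining values lie within [123.00, 16558.00].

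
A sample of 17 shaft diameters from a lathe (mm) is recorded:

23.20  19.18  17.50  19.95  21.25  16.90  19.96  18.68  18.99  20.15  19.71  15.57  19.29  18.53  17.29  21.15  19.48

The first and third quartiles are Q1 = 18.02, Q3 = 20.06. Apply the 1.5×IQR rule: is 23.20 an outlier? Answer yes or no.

yes

IQR = Q3 − Q1 = 20.06 − 18.02 = 2.04.
Lower fence = Q1 − 1.5·IQR = 18.02 − 3.06 = 14.96.
Upper fence = Q3 + 1.5·IQR = 20.06 + 3.06 = 23.12.
23.20 lies above the upper fence.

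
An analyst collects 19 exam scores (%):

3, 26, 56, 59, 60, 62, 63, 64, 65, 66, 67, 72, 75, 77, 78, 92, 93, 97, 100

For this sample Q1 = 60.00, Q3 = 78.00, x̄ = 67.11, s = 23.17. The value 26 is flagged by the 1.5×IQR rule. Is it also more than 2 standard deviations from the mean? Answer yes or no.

no

z = (26 − 67.11) / 23.17 = -1.77.
|z| = 1.77 ≤ 2.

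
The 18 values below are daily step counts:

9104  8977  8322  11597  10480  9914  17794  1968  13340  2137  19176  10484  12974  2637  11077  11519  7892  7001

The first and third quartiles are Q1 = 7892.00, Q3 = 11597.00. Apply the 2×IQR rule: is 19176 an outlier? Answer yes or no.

IQR = Q3 − Q1 = 11597.00 − 7892.00 = 3705.00.
Lower fence = Q1 − 2·IQR = 7892.00 − 7410.00 = 482.00.
Upper fence = Q3 + 2·IQR = 11597.00 + 7410.00 = 19007.00.
19176 lies above the upper fence.

yes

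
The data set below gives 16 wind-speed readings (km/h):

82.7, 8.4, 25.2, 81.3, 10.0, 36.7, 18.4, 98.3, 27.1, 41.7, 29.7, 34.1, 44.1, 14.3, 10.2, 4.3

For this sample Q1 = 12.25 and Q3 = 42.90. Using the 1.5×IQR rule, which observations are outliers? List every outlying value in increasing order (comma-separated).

IQR = Q3 − Q1 = 42.90 − 12.25 = 30.65.
Lower fence = Q1 − 1.5·IQR = 12.25 − 45.975 = -33.725.
Upper fence = Q3 + 1.5·IQR = 42.90 + 45.975 = 88.875.
98.3 > 88.875 → outlier.
All remaining values lie within [-33.725, 88.875].

98.3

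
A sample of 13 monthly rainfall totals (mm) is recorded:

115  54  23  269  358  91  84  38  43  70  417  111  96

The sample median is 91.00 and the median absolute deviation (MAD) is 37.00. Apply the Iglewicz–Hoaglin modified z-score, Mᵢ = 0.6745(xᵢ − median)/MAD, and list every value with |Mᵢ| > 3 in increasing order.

269, 358, 417

|Mᵢ| > 3 ⇔ |xᵢ − 91.00| > 3·37.00/0.6745 = 164.57.
So outliers lie outside [-73.57, 255.57].
269: M = 3.24 → outlier.
358: M = 4.87 → outlier.
417: M = 5.94 → outlier.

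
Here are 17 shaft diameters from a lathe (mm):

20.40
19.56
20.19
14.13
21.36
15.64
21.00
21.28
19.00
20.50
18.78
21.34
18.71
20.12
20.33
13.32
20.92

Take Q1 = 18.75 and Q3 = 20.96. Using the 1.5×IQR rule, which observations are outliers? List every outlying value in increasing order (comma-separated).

IQR = Q3 − Q1 = 20.96 − 18.75 = 2.21.
Lower fence = Q1 − 1.5·IQR = 18.75 − 3.315 = 15.435.
Upper fence = Q3 + 1.5·IQR = 20.96 + 3.315 = 24.275.
13.32 < 15.435 → outlier.
14.13 < 15.435 → outlier.
All remaining values lie within [15.435, 24.275].

13.32, 14.13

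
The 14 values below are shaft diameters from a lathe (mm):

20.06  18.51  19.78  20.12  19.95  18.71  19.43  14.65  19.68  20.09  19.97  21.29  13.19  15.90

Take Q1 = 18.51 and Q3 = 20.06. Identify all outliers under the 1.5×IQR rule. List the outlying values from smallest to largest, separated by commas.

13.19, 14.65, 15.90

IQR = Q3 − Q1 = 20.06 − 18.51 = 1.55.
Lower fence = Q1 − 1.5·IQR = 18.51 − 2.325 = 16.185.
Upper fence = Q3 + 1.5·IQR = 20.06 + 2.325 = 22.385.
13.19 < 16.185 → outlier.
14.65 < 16.185 → outlier.
15.90 < 16.185 → outlier.
All remaining values lie within [16.185, 22.385].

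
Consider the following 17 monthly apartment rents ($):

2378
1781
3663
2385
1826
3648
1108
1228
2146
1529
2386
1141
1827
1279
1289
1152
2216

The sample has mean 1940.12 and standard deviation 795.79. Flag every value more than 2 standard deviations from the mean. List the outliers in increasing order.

3648, 3663

Cutoffs at x̄ ± 2s: 1940.12 ± 2·795.79 = [348.54, 3531.70].
3648: z = 2.15, |z| > 2 → outlier.
3663: z = 2.16, |z| > 2 → outlier.
Every other value lies within [348.54, 3531.70].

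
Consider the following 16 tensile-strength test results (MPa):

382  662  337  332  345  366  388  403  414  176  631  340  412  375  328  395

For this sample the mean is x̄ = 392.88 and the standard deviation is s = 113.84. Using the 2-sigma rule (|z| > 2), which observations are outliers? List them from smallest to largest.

Cutoffs at x̄ ± 2s: 392.88 ± 2·113.84 = [165.20, 620.56].
631: z = 2.09, |z| > 2 → outlier.
662: z = 2.36, |z| > 2 → outlier.
Every other value lies within [165.20, 620.56].

631, 662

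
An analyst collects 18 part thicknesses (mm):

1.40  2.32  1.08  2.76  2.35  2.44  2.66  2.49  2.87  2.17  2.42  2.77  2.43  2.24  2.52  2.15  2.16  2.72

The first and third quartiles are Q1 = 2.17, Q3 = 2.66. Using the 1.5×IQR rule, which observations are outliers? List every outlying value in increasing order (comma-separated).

IQR = Q3 − Q1 = 2.66 − 2.17 = 0.49.
Lower fence = Q1 − 1.5·IQR = 2.17 − 0.735 = 1.435.
Upper fence = Q3 + 1.5·IQR = 2.66 + 0.735 = 3.395.
1.08 < 1.435 → outlier.
1.40 < 1.435 → outlier.
All remaining values lie within [1.435, 3.395].

1.08, 1.40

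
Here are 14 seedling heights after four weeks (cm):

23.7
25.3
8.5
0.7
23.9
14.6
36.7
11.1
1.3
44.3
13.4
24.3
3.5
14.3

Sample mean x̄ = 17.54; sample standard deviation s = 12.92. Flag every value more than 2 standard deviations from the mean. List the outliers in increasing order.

Cutoffs at x̄ ± 2s: 17.54 ± 2·12.92 = [-8.30, 43.38].
44.3: z = 2.07, |z| > 2 → outlier.
Every other value lies within [-8.30, 43.38].

44.3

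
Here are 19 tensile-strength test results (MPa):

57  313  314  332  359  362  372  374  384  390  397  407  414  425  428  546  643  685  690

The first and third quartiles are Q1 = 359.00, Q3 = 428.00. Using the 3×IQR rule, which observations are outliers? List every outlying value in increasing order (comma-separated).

57, 643, 685, 690

IQR = Q3 − Q1 = 428.00 − 359.00 = 69.00.
Lower fence = Q1 − 3·IQR = 359.00 − 207.00 = 152.00.
Upper fence = Q3 + 3·IQR = 428.00 + 207.00 = 635.00.
57 < 152.00 → outlier.
643 > 635.00 → outlier.
685 > 635.00 → outlier.
690 > 635.00 → outlier.
All remaining values lie within [152.00, 635.00].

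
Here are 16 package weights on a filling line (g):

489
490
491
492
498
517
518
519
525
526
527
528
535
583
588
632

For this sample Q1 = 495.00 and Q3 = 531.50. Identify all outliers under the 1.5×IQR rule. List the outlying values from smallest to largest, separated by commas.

588, 632

IQR = Q3 − Q1 = 531.50 − 495.00 = 36.50.
Lower fence = Q1 − 1.5·IQR = 495.00 − 54.75 = 440.25.
Upper fence = Q3 + 1.5·IQR = 531.50 + 54.75 = 586.25.
588 > 586.25 → outlier.
632 > 586.25 → outlier.
All remaining values lie within [440.25, 586.25].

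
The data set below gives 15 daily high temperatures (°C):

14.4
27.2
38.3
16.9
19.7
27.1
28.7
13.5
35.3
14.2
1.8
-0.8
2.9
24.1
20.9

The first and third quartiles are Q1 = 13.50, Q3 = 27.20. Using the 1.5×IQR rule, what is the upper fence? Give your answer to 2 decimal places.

IQR = Q3 − Q1 = 27.20 − 13.50 = 13.70.
Lower fence = Q1 − 1.5·IQR = 13.50 − 20.55 = -7.05.
Upper fence = Q3 + 1.5·IQR = 27.20 + 20.55 = 47.75.

47.75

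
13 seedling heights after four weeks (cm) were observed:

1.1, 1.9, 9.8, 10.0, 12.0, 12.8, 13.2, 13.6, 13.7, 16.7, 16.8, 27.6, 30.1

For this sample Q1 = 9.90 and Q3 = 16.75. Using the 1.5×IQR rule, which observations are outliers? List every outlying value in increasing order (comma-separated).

IQR = Q3 − Q1 = 16.75 − 9.90 = 6.85.
Lower fence = Q1 − 1.5·IQR = 9.90 − 10.275 = -0.375.
Upper fence = Q3 + 1.5·IQR = 16.75 + 10.275 = 27.025.
27.6 > 27.025 → outlier.
30.1 > 27.025 → outlier.
All remaining values lie within [-0.375, 27.025].

27.6, 30.1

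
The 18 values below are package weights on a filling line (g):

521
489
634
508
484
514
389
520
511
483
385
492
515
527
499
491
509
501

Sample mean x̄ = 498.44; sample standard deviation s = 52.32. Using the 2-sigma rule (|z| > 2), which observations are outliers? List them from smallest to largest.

385, 389, 634

Cutoffs at x̄ ± 2s: 498.44 ± 2·52.32 = [393.80, 603.08].
385: z = -2.17, |z| > 2 → outlier.
389: z = -2.09, |z| > 2 → outlier.
634: z = 2.59, |z| > 2 → outlier.
Every other value lies within [393.80, 603.08].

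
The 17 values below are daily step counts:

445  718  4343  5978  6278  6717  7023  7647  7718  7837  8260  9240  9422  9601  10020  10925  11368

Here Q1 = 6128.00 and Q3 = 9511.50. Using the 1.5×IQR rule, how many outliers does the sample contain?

IQR = 3383.50; fences at 6128.00 − 5075.25 = 1052.75 and 9511.50 + 5075.25 = 14586.75.
Outside the cutoffs: 445, 718.

2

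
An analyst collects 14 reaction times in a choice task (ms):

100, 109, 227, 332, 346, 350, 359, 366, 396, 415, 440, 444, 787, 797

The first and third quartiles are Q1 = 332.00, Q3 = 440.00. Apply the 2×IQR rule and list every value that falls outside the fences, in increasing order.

100, 109, 787, 797

IQR = Q3 − Q1 = 440.00 − 332.00 = 108.00.
Lower fence = Q1 − 2·IQR = 332.00 − 216.00 = 116.00.
Upper fence = Q3 + 2·IQR = 440.00 + 216.00 = 656.00.
100 < 116.00 → outlier.
109 < 116.00 → outlier.
787 > 656.00 → outlier.
797 > 656.00 → outlier.
All remaining values lie within [116.00, 656.00].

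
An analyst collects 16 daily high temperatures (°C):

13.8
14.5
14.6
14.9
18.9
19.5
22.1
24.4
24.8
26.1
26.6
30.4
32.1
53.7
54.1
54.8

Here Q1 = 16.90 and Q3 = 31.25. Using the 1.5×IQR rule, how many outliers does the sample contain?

3

IQR = 14.35; fences at 16.90 − 21.525 = -4.625 and 31.25 + 21.525 = 52.775.
Outside the cutoffs: 53.7, 54.1, 54.8.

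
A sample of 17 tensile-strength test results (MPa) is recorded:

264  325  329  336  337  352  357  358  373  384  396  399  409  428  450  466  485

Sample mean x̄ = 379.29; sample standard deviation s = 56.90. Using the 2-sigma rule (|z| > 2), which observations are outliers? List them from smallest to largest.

Cutoffs at x̄ ± 2s: 379.29 ± 2·56.90 = [265.49, 493.09].
264: z = -2.03, |z| > 2 → outlier.
Every other value lies within [265.49, 493.09].

264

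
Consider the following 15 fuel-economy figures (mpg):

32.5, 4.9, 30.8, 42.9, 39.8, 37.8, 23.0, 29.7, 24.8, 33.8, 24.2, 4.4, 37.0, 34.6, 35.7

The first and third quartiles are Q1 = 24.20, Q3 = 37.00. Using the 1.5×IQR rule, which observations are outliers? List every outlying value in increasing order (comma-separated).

4.4, 4.9

IQR = Q3 − Q1 = 37.00 − 24.20 = 12.80.
Lower fence = Q1 − 1.5·IQR = 24.20 − 19.20 = 5.00.
Upper fence = Q3 + 1.5·IQR = 37.00 + 19.20 = 56.20.
4.4 < 5.00 → outlier.
4.9 < 5.00 → outlier.
All remaining values lie within [5.00, 56.20].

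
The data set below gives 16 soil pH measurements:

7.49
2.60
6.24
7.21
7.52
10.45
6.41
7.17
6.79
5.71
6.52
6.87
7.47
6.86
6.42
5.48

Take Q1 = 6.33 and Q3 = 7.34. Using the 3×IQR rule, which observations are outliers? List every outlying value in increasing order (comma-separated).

IQR = Q3 − Q1 = 7.34 − 6.33 = 1.01.
Lower fence = Q1 − 3·IQR = 6.33 − 3.03 = 3.30.
Upper fence = Q3 + 3·IQR = 7.34 + 3.03 = 10.37.
2.60 < 3.30 → outlier.
10.45 > 10.37 → outlier.
All remaining values lie within [3.30, 10.37].

2.60, 10.45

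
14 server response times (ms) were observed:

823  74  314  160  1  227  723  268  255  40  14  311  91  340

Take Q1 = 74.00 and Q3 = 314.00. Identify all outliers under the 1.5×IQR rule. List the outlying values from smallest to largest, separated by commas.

IQR = Q3 − Q1 = 314.00 − 74.00 = 240.00.
Lower fence = Q1 − 1.5·IQR = 74.00 − 360.00 = -286.00.
Upper fence = Q3 + 1.5·IQR = 314.00 + 360.00 = 674.00.
723 > 674.00 → outlier.
823 > 674.00 → outlier.
All remaining values lie within [-286.00, 674.00].

723, 823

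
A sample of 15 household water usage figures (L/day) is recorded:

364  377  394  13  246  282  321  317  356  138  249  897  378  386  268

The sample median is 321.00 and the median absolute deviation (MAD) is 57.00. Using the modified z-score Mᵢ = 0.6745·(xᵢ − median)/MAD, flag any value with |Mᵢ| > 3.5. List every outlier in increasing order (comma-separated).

|Mᵢ| > 3.5 ⇔ |xᵢ − 321.00| > 3.5·57.00/0.6745 = 295.77.
So outliers lie outside [25.23, 616.77].
13: M = -3.64 → outlier.
897: M = 6.82 → outlier.

13, 897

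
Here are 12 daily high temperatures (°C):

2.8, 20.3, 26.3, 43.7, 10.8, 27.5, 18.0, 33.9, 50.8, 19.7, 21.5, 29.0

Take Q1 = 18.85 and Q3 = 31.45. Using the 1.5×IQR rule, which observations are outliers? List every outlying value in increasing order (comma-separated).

IQR = Q3 − Q1 = 31.45 − 18.85 = 12.60.
Lower fence = Q1 − 1.5·IQR = 18.85 − 18.90 = -0.05.
Upper fence = Q3 + 1.5·IQR = 31.45 + 18.90 = 50.35.
50.8 > 50.35 → outlier.
All remaining values lie within [-0.05, 50.35].

50.8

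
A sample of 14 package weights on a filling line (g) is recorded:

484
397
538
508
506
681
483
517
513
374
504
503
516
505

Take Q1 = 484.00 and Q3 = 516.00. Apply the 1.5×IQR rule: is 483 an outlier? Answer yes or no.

IQR = Q3 − Q1 = 516.00 − 484.00 = 32.00.
Lower fence = Q1 − 1.5·IQR = 484.00 − 48.00 = 436.00.
Upper fence = Q3 + 1.5·IQR = 516.00 + 48.00 = 564.00.
483 lies within [436.00, 564.00].

no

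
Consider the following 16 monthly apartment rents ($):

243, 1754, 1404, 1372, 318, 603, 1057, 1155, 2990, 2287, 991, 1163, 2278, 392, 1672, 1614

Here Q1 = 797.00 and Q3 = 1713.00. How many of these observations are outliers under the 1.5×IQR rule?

0

IQR = 916.00; fences at 797.00 − 1374.00 = -577.00 and 1713.00 + 1374.00 = 3087.00.
Every value lies within the cutoffs.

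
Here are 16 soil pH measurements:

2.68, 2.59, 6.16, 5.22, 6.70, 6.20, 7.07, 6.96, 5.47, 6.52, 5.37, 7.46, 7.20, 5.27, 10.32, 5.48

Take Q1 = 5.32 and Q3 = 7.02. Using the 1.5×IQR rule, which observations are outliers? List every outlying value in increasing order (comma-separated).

2.59, 2.68, 10.32

IQR = Q3 − Q1 = 7.02 − 5.32 = 1.70.
Lower fence = Q1 − 1.5·IQR = 5.32 − 2.55 = 2.77.
Upper fence = Q3 + 1.5·IQR = 7.02 + 2.55 = 9.57.
2.59 < 2.77 → outlier.
2.68 < 2.77 → outlier.
10.32 > 9.57 → outlier.
All remaining values lie within [2.77, 9.57].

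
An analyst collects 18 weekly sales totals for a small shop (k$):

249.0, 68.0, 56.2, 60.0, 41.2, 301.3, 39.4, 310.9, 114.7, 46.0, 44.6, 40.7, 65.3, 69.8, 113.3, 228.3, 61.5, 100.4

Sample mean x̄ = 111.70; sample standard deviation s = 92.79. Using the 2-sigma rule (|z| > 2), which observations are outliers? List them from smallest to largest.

Cutoffs at x̄ ± 2s: 111.70 ± 2·92.79 = [-73.88, 297.28].
301.3: z = 2.04, |z| > 2 → outlier.
310.9: z = 2.15, |z| > 2 → outlier.
Every other value lies within [-73.88, 297.28].

301.3, 310.9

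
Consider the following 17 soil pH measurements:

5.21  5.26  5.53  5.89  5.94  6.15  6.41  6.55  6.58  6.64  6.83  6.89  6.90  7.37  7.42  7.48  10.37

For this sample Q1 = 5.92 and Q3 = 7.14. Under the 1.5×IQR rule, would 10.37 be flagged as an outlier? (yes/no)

yes

IQR = Q3 − Q1 = 7.14 − 5.92 = 1.22.
Lower fence = Q1 − 1.5·IQR = 5.92 − 1.83 = 4.09.
Upper fence = Q3 + 1.5·IQR = 7.14 + 1.83 = 8.97.
10.37 lies above the upper fence.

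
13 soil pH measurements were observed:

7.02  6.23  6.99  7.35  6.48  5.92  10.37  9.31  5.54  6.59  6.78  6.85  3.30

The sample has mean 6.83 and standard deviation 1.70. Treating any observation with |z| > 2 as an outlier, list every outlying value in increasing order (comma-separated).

Cutoffs at x̄ ± 2s: 6.83 ± 2·1.70 = [3.43, 10.23].
3.30: z = -2.08, |z| > 2 → outlier.
10.37: z = 2.08, |z| > 2 → outlier.
Every other value lies within [3.43, 10.23].

3.30, 10.37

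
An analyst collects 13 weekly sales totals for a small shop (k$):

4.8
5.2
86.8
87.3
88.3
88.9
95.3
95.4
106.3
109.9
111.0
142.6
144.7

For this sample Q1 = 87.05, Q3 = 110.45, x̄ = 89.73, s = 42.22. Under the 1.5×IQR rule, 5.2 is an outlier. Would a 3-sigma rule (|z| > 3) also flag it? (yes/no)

no

z = (5.2 − 89.73) / 42.22 = -2.00.
|z| = 2.00 ≤ 3.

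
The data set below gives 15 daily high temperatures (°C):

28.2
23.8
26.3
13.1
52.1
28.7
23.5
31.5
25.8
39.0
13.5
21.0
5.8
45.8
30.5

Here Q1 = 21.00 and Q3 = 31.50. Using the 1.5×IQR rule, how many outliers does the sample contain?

IQR = 10.50; fences at 21.00 − 15.75 = 5.25 and 31.50 + 15.75 = 47.25.
Outside the cutoffs: 52.1.

1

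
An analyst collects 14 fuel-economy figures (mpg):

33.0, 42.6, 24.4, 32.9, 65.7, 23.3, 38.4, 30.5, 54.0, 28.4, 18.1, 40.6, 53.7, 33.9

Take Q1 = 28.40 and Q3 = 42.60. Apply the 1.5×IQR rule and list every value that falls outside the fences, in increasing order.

IQR = Q3 − Q1 = 42.60 − 28.40 = 14.20.
Lower fence = Q1 − 1.5·IQR = 28.40 − 21.30 = 7.10.
Upper fence = Q3 + 1.5·IQR = 42.60 + 21.30 = 63.90.
65.7 > 63.90 → outlier.
All remaining values lie within [7.10, 63.90].

65.7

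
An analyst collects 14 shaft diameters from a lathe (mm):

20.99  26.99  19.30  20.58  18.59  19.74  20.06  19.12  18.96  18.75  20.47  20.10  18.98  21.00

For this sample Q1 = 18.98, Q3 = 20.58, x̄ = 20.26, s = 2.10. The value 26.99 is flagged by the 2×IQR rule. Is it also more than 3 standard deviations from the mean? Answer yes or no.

yes

z = (26.99 − 20.26) / 2.10 = 3.20.
|z| = 3.20 > 3.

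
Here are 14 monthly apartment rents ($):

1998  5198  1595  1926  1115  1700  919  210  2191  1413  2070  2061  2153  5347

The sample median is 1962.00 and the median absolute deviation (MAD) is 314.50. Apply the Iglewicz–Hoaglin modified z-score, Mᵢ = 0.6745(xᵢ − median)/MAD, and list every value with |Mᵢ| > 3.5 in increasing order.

210, 5198, 5347

|Mᵢ| > 3.5 ⇔ |xᵢ − 1962.00| > 3.5·314.50/0.6745 = 1631.95.
So outliers lie outside [330.05, 3593.95].
210: M = -3.76 → outlier.
5198: M = 6.94 → outlier.
5347: M = 7.26 → outlier.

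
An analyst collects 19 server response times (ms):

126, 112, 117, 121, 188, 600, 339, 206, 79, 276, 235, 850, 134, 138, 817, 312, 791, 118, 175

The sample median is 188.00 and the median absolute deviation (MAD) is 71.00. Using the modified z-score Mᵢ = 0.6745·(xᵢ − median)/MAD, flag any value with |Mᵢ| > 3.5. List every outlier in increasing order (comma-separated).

|Mᵢ| > 3.5 ⇔ |xᵢ − 188.00| > 3.5·71.00/0.6745 = 368.42.
So outliers lie outside [-180.42, 556.42].
600: M = 3.91 → outlier.
791: M = 5.73 → outlier.
817: M = 5.98 → outlier.
850: M = 6.29 → outlier.

600, 791, 817, 850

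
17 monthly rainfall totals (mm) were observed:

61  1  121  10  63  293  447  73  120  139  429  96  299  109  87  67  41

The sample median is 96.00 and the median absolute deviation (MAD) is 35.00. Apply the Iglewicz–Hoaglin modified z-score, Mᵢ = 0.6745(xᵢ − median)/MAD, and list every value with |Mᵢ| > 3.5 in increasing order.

293, 299, 429, 447

|Mᵢ| > 3.5 ⇔ |xᵢ − 96.00| > 3.5·35.00/0.6745 = 181.62.
So outliers lie outside [-85.62, 277.62].
293: M = 3.80 → outlier.
299: M = 3.91 → outlier.
429: M = 6.42 → outlier.
447: M = 6.76 → outlier.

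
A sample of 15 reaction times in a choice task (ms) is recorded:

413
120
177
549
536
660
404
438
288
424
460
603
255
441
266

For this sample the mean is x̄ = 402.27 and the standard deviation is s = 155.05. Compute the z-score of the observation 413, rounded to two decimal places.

0.07

z = (413 − 402.27) / 155.05 = 0.07.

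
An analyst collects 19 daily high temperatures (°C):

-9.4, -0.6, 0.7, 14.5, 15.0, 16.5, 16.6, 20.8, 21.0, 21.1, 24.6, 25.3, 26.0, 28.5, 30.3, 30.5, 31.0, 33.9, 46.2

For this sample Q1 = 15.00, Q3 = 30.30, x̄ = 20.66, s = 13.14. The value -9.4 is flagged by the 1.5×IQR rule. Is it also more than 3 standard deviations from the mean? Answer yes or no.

no

z = (-9.4 − 20.66) / 13.14 = -2.29.
|z| = 2.29 ≤ 3.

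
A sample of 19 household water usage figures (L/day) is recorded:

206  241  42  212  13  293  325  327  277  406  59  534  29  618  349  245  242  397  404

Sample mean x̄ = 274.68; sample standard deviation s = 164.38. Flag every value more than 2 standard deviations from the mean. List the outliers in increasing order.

Cutoffs at x̄ ± 2s: 274.68 ± 2·164.38 = [-54.08, 603.44].
618: z = 2.09, |z| > 2 → outlier.
Every other value lies within [-54.08, 603.44].

618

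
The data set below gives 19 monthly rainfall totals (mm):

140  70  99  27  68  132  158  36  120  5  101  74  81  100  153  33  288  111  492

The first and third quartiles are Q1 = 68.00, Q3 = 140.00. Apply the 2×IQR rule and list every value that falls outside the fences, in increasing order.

IQR = Q3 − Q1 = 140.00 − 68.00 = 72.00.
Lower fence = Q1 − 2·IQR = 68.00 − 144.00 = -76.00.
Upper fence = Q3 + 2·IQR = 140.00 + 144.00 = 284.00.
288 > 284.00 → outlier.
492 > 284.00 → outlier.
All remaining values lie within [-76.00, 284.00].

288, 492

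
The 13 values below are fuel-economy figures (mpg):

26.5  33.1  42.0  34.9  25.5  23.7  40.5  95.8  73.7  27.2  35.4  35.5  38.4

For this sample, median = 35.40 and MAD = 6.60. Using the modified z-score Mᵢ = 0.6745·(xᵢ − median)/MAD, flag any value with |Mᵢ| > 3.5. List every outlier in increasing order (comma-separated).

73.7, 95.8

|Mᵢ| > 3.5 ⇔ |xᵢ − 35.40| > 3.5·6.60/0.6745 = 34.25.
So outliers lie outside [1.15, 69.65].
73.7: M = 3.91 → outlier.
95.8: M = 6.17 → outlier.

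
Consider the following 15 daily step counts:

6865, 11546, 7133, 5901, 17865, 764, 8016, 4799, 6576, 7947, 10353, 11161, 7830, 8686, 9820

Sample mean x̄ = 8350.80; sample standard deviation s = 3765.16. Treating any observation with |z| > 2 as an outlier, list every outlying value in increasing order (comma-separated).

Cutoffs at x̄ ± 2s: 8350.80 ± 2·3765.16 = [820.48, 15881.12].
764: z = -2.02, |z| > 2 → outlier.
17865: z = 2.53, |z| > 2 → outlier.
Every other value lies within [820.48, 15881.12].

764, 17865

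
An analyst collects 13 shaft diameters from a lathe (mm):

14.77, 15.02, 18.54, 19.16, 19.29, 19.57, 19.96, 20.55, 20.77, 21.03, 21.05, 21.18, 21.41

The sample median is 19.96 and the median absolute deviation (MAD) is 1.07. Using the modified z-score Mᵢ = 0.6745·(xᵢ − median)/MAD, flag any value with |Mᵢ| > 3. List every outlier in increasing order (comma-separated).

|Mᵢ| > 3 ⇔ |xᵢ − 19.96| > 3·1.07/0.6745 = 4.76.
So outliers lie outside [15.20, 24.72].
14.77: M = -3.27 → outlier.
15.02: M = -3.11 → outlier.

14.77, 15.02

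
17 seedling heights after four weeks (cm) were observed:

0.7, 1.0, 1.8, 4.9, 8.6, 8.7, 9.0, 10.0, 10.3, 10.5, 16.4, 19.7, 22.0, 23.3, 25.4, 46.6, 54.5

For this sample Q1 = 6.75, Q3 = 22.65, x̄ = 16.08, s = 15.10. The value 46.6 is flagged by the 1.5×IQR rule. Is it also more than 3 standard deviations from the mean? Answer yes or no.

z = (46.6 − 16.08) / 15.10 = 2.02.
|z| = 2.02 ≤ 3.

no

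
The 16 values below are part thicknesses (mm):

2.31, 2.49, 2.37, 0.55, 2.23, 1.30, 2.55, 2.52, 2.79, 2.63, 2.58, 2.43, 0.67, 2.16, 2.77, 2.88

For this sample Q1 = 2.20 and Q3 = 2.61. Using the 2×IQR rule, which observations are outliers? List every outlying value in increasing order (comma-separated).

0.55, 0.67, 1.30

IQR = Q3 − Q1 = 2.61 − 2.20 = 0.41.
Lower fence = Q1 − 2·IQR = 2.20 − 0.82 = 1.38.
Upper fence = Q3 + 2·IQR = 2.61 + 0.82 = 3.43.
0.55 < 1.38 → outlier.
0.67 < 1.38 → outlier.
1.30 < 1.38 → outlier.
All remaining values lie within [1.38, 3.43].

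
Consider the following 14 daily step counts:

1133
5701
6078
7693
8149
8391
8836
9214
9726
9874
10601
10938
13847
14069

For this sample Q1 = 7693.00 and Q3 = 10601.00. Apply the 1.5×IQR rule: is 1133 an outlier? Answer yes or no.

IQR = Q3 − Q1 = 10601.00 − 7693.00 = 2908.00.
Lower fence = Q1 − 1.5·IQR = 7693.00 − 4362.00 = 3331.00.
Upper fence = Q3 + 1.5·IQR = 10601.00 + 4362.00 = 14963.00.
1133 lies below the lower fence.

yes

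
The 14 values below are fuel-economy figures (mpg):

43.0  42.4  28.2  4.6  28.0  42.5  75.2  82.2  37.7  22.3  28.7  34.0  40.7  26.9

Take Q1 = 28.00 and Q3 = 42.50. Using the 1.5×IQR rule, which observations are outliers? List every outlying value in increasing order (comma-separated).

IQR = Q3 − Q1 = 42.50 − 28.00 = 14.50.
Lower fence = Q1 − 1.5·IQR = 28.00 − 21.75 = 6.25.
Upper fence = Q3 + 1.5·IQR = 42.50 + 21.75 = 64.25.
4.6 < 6.25 → outlier.
75.2 > 64.25 → outlier.
82.2 > 64.25 → outlier.
All remaining values lie within [6.25, 64.25].

4.6, 75.2, 82.2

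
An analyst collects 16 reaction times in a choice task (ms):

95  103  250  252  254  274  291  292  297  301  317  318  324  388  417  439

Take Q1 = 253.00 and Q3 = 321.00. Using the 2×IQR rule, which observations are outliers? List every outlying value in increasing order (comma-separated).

IQR = Q3 − Q1 = 321.00 − 253.00 = 68.00.
Lower fence = Q1 − 2·IQR = 253.00 − 136.00 = 117.00.
Upper fence = Q3 + 2·IQR = 321.00 + 136.00 = 457.00.
95 < 117.00 → outlier.
103 < 117.00 → outlier.
All remaining values lie within [117.00, 457.00].

95, 103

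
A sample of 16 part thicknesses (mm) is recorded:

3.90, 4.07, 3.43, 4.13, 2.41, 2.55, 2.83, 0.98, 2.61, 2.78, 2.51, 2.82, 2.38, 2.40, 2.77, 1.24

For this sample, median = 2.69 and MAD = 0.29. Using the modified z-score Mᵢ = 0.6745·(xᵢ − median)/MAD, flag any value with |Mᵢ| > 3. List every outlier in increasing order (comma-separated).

0.98, 1.24, 4.07, 4.13

|Mᵢ| > 3 ⇔ |xᵢ − 2.69| > 3·0.29/0.6745 = 1.29.
So outliers lie outside [1.40, 3.98].
0.98: M = -3.98 → outlier.
1.24: M = -3.37 → outlier.
4.07: M = 3.21 → outlier.
4.13: M = 3.35 → outlier.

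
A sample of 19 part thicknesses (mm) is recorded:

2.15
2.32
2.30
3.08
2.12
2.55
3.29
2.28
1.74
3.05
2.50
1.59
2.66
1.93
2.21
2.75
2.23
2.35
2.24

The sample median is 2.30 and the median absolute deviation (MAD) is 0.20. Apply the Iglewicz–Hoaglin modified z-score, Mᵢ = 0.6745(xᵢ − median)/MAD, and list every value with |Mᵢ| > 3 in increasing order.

|Mᵢ| > 3 ⇔ |xᵢ − 2.30| > 3·0.20/0.6745 = 0.89.
So outliers lie outside [1.41, 3.19].
3.29: M = 3.34 → outlier.

3.29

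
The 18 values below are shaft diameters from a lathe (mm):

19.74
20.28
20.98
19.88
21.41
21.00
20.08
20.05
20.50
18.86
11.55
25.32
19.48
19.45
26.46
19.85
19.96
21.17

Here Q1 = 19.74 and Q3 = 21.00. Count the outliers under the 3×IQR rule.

IQR = 1.26; fences at 19.74 − 3.78 = 15.96 and 21.00 + 3.78 = 24.78.
Outside the cutoffs: 11.55, 25.32, 26.46.

3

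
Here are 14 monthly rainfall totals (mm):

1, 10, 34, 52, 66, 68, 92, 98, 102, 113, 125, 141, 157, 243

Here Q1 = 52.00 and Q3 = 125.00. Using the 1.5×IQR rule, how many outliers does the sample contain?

1

IQR = 73.00; fences at 52.00 − 109.50 = -57.50 and 125.00 + 109.50 = 234.50.
Outside the cutoffs: 243.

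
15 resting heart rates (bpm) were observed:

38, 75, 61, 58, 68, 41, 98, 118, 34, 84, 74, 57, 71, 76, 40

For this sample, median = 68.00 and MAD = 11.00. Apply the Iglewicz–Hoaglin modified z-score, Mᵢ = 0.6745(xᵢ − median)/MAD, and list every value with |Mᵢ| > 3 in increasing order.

|Mᵢ| > 3 ⇔ |xᵢ − 68.00| > 3·11.00/0.6745 = 48.93.
So outliers lie outside [19.07, 116.93].
118: M = 3.07 → outlier.

118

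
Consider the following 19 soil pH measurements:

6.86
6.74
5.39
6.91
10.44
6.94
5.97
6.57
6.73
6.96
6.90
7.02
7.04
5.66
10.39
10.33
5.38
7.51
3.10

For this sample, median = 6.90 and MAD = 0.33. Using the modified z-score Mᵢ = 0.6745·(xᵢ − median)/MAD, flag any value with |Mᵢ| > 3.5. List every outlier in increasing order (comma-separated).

|Mᵢ| > 3.5 ⇔ |xᵢ − 6.90| > 3.5·0.33/0.6745 = 1.71.
So outliers lie outside [5.19, 8.61].
3.10: M = -7.77 → outlier.
10.33: M = 7.01 → outlier.
10.39: M = 7.13 → outlier.
10.44: M = 7.24 → outlier.

3.10, 10.33, 10.39, 10.44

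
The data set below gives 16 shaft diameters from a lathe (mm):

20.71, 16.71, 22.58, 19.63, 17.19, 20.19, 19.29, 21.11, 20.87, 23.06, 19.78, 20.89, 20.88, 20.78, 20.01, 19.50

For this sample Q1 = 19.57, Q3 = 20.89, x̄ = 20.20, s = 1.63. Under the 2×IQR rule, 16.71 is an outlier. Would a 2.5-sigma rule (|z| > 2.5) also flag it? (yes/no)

z = (16.71 − 20.20) / 1.63 = -2.14.
|z| = 2.14 ≤ 2.5.

no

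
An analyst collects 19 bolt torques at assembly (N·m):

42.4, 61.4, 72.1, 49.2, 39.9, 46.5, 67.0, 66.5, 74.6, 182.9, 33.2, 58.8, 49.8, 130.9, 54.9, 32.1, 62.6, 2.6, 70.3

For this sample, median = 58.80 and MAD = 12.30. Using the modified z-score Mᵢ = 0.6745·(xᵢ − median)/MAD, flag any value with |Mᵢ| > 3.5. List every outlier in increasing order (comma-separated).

130.9, 182.9

|Mᵢ| > 3.5 ⇔ |xᵢ − 58.80| > 3.5·12.30/0.6745 = 63.83.
So outliers lie outside [-5.03, 122.63].
130.9: M = 3.95 → outlier.
182.9: M = 6.81 → outlier.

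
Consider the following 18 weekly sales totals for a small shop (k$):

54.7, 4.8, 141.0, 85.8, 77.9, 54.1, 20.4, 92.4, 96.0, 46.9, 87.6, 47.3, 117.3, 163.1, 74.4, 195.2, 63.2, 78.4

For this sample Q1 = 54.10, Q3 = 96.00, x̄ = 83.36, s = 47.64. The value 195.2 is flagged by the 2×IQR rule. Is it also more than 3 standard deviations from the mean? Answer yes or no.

no

z = (195.2 − 83.36) / 47.64 = 2.35.
|z| = 2.35 ≤ 3.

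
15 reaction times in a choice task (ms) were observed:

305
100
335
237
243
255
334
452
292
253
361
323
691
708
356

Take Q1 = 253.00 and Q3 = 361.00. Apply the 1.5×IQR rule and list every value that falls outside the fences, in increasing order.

691, 708

IQR = Q3 − Q1 = 361.00 − 253.00 = 108.00.
Lower fence = Q1 − 1.5·IQR = 253.00 − 162.00 = 91.00.
Upper fence = Q3 + 1.5·IQR = 361.00 + 162.00 = 523.00.
691 > 523.00 → outlier.
708 > 523.00 → outlier.
All remaining values lie within [91.00, 523.00].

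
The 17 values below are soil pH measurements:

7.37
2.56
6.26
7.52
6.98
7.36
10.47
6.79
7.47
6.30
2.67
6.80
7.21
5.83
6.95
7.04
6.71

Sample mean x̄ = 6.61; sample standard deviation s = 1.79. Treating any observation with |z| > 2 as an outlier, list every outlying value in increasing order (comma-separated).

Cutoffs at x̄ ± 2s: 6.61 ± 2·1.79 = [3.03, 10.19].
2.56: z = -2.26, |z| > 2 → outlier.
2.67: z = -2.20, |z| > 2 → outlier.
10.47: z = 2.16, |z| > 2 → outlier.
Every other value lies within [3.03, 10.19].

2.56, 2.67, 10.47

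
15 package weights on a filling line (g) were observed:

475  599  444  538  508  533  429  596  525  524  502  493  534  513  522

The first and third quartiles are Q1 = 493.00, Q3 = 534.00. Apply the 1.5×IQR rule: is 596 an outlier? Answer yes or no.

IQR = Q3 − Q1 = 534.00 − 493.00 = 41.00.
Lower fence = Q1 − 1.5·IQR = 493.00 − 61.50 = 431.50.
Upper fence = Q3 + 1.5·IQR = 534.00 + 61.50 = 595.50.
596 lies above the upper fence.

yes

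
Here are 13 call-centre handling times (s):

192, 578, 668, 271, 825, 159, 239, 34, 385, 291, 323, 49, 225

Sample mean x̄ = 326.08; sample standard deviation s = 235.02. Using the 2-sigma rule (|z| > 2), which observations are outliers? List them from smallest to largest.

825

Cutoffs at x̄ ± 2s: 326.08 ± 2·235.02 = [-143.96, 796.12].
825: z = 2.12, |z| > 2 → outlier.
Every other value lies within [-143.96, 796.12].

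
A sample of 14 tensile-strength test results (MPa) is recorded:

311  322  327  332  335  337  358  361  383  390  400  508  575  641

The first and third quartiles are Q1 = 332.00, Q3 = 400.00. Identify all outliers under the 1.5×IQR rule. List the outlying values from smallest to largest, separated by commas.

IQR = Q3 − Q1 = 400.00 − 332.00 = 68.00.
Lower fence = Q1 − 1.5·IQR = 332.00 − 102.00 = 230.00.
Upper fence = Q3 + 1.5·IQR = 400.00 + 102.00 = 502.00.
508 > 502.00 → outlier.
575 > 502.00 → outlier.
641 > 502.00 → outlier.
All remaining values lie within [230.00, 502.00].

508, 575, 641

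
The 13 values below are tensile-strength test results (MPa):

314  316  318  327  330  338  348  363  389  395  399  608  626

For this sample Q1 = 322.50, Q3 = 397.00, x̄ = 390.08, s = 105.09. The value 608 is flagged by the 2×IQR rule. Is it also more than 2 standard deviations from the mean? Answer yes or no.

z = (608 − 390.08) / 105.09 = 2.07.
|z| = 2.07 > 2.

yes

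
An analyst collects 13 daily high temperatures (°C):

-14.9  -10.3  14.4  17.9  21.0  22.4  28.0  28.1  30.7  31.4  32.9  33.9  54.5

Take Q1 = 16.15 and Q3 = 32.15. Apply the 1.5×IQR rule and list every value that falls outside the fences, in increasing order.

-14.9, -10.3

IQR = Q3 − Q1 = 32.15 − 16.15 = 16.00.
Lower fence = Q1 − 1.5·IQR = 16.15 − 24.00 = -7.85.
Upper fence = Q3 + 1.5·IQR = 32.15 + 24.00 = 56.15.
-14.9 < -7.85 → outlier.
-10.3 < -7.85 → outlier.
All remaining values lie within [-7.85, 56.15].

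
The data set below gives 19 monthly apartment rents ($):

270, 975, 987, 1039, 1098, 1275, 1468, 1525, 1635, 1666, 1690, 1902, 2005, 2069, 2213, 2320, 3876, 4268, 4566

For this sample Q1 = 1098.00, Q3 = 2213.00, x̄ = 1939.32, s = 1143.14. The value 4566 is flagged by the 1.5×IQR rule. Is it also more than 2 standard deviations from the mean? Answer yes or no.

yes

z = (4566 − 1939.32) / 1143.14 = 2.30.
|z| = 2.30 > 2.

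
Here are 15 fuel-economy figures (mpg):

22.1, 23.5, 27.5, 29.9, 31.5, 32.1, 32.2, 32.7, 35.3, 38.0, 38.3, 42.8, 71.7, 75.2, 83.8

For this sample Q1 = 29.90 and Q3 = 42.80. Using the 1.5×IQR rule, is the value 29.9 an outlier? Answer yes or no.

no

IQR = Q3 − Q1 = 42.80 − 29.90 = 12.90.
Lower fence = Q1 − 1.5·IQR = 29.90 − 19.35 = 10.55.
Upper fence = Q3 + 1.5·IQR = 42.80 + 19.35 = 62.15.
29.9 lies within [10.55, 62.15].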